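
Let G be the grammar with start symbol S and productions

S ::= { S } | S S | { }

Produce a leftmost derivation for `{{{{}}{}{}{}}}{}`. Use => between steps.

S => SS   [S ::= S S]
SS => {S}S   [S ::= { S }]
{S}S => {{S}}S   [S ::= { S }]
{{S}}S => {{SS}}S   [S ::= S S]
{{SS}}S => {{SSS}}S   [S ::= S S]
{{SSS}}S => {{SSSS}}S   [S ::= S S]
{{SSSS}}S => {{{S}SSS}}S   [S ::= { S }]
{{{S}SSS}}S => {{{{}}SSS}}S   [S ::= { }]
{{{{}}SSS}}S => {{{{}}{}SS}}S   [S ::= { }]
{{{{}}{}SS}}S => {{{{}}{}{}S}}S   [S ::= { }]
{{{{}}{}{}S}}S => {{{{}}{}{}{}}}S   [S ::= { }]
{{{{}}{}{}{}}}S => {{{{}}{}{}{}}}{}   [S ::= { }]

S => SS => {S}S => {{S}}S => {{SS}}S => {{SSS}}S => {{SSSS}}S => {{{S}SSS}}S => {{{{}}SSS}}S => {{{{}}{}SS}}S => {{{{}}{}{}S}}S => {{{{}}{}{}{}}}S => {{{{}}{}{}{}}}{}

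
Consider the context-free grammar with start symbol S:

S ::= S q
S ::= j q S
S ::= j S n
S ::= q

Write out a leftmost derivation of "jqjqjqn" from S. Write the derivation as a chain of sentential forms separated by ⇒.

S ⇒ jqS   [S ::= j q S]
jqS ⇒ jqjqS   [S ::= j q S]
jqjqS ⇒ jqjqjSn   [S ::= j S n]
jqjqjSn ⇒ jqjqjqn   [S ::= q]

S ⇒ jqS ⇒ jqjqS ⇒ jqjqjSn ⇒ jqjqjqn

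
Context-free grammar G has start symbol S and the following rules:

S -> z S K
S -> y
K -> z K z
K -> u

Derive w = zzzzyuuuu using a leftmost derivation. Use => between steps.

S => zSK   [S -> z S K]
zSK => zzSKK   [S -> z S K]
zzSKK => zzzSKKK   [S -> z S K]
zzzSKKK => zzzzSKKKK   [S -> z S K]
zzzzSKKKK => zzzzyKKKK   [S -> y]
zzzzyKKKK => zzzzyuKKK   [K -> u]
zzzzyuKKK => zzzzyuuKK   [K -> u]
zzzzyuuKK => zzzzyuuuK   [K -> u]
zzzzyuuuK => zzzzyuuuu   [K -> u]

S=>zSK=>zzSKK=>zzzSKKK=>zzzzSKKKK=>zzzzyKKKK=>zzzzyuKKK=>zzzzyuuKK=>zzzzyuuuK=>zzzzyuuuu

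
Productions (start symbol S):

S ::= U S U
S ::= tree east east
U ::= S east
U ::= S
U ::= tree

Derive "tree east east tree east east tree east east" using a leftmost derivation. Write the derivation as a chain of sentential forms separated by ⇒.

S ⇒ U S U   [S ::= U S U]
U S U ⇒ S S U   [U ::= S]
S S U ⇒ tree east east S U   [S ::= tree east east]
tree east east S U ⇒ tree east east tree east east U   [S ::= tree east east]
tree east east tree east east U ⇒ tree east east tree east east S   [U ::= S]
tree east east tree east east S ⇒ tree east east tree east east tree east east   [S ::= tree east east]

S ⇒ U S U ⇒ S S U ⇒ tree east east S U ⇒ tree east east tree east east U ⇒ tree east east tree east east S ⇒ tree east east tree east east tree east east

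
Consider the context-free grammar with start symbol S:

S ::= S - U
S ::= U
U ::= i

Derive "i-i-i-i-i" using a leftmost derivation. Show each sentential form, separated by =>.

S => S-U   [S ::= S - U]
S-U => S-U-U   [S ::= S - U]
S-U-U => S-U-U-U   [S ::= S - U]
S-U-U-U => S-U-U-U-U   [S ::= S - U]
S-U-U-U-U => U-U-U-U-U   [S ::= U]
U-U-U-U-U => i-U-U-U-U   [U ::= i]
i-U-U-U-U => i-i-U-U-U   [U ::= i]
i-i-U-U-U => i-i-i-U-U   [U ::= i]
i-i-i-U-U => i-i-i-i-U   [U ::= i]
i-i-i-i-U => i-i-i-i-i   [U ::= i]

S => S-U => S-U-U => S-U-U-U => S-U-U-U-U => U-U-U-U-U => i-U-U-U-U => i-i-U-U-U => i-i-i-U-U => i-i-i-i-U => i-i-i-i-i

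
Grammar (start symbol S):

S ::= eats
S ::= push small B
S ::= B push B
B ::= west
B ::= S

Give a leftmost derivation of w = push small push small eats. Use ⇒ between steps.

S ⇒ push small B   [S ::= push small B]
push small B ⇒ push small S   [B ::= S]
push small S ⇒ push small push small B   [S ::= push small B]
push small push small B ⇒ push small push small S   [B ::= S]
push small push small S ⇒ push small push small eats   [S ::= eats]

S ⇒ push small B ⇒ push small S ⇒ push small push small B ⇒ push small push small S ⇒ push small push small eats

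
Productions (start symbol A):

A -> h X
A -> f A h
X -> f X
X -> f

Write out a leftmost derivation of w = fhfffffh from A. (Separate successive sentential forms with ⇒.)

A ⇒ fAh ⇒ fhXh ⇒ fhfXh ⇒ fhffXh ⇒ fhfffXh ⇒ fhffffXh ⇒ fhfffffh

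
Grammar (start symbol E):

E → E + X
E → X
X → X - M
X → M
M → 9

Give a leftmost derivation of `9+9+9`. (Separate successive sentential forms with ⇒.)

E⇒E+X⇒E+X+X⇒X+X+X⇒M+X+X⇒9+X+X⇒9+M+X⇒9+9+X⇒9+9+M⇒9+9+9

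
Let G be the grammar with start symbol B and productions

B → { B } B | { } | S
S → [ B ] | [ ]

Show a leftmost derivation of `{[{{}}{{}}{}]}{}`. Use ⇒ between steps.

B ⇒ {B}B ⇒ {S}B ⇒ {[B]}B ⇒ {[{B}B]}B ⇒ {[{{}}B]}B ⇒ {[{{}}{B}B]}B ⇒ {[{{}}{{}}B]}B ⇒ {[{{}}{{}}{}]}B ⇒ {[{{}}{{}}{}]}{}

B ⇒ {B}B   [B → { B } B]
{B}B ⇒ {S}B   [B → S]
{S}B ⇒ {[B]}B   [S → [ B ]]
{[B]}B ⇒ {[{B}B]}B   [B → { B } B]
{[{B}B]}B ⇒ {[{{}}B]}B   [B → { }]
{[{{}}B]}B ⇒ {[{{}}{B}B]}B   [B → { B } B]
{[{{}}{B}B]}B ⇒ {[{{}}{{}}B]}B   [B → { }]
{[{{}}{{}}B]}B ⇒ {[{{}}{{}}{}]}B   [B → { }]
{[{{}}{{}}{}]}B ⇒ {[{{}}{{}}{}]}{}   [B → { }]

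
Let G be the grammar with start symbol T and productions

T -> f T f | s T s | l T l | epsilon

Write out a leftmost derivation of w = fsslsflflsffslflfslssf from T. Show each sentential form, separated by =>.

T => fTf => fsTsf => fssTssf => fsslTlssf => fsslsTslssf => fsslsfTfslssf => fsslsflTlfslssf => fsslsflfTflfslssf => fsslsflflTlflfslssf => fsslsflflsTslflfslssf => fsslsflflsfTfslflfslssf => fsslsflflsffslflfslssf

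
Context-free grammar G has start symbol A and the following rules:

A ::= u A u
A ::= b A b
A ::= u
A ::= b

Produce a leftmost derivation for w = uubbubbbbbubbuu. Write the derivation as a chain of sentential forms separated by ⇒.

A ⇒ uAu ⇒ uuAuu ⇒ uubAbuu ⇒ uubbAbbuu ⇒ uubbuAubbuu ⇒ uubbubAbubbuu ⇒ uubbubbAbbubbuu ⇒ uubbubbbbbubbuu

A ⇒ uAu   [A ::= u A u]
uAu ⇒ uuAuu   [A ::= u A u]
uuAuu ⇒ uubAbuu   [A ::= b A b]
uubAbuu ⇒ uubbAbbuu   [A ::= b A b]
uubbAbbuu ⇒ uubbuAubbuu   [A ::= u A u]
uubbuAubbuu ⇒ uubbubAbubbuu   [A ::= b A b]
uubbubAbubbuu ⇒ uubbubbAbbubbuu   [A ::= b A b]
uubbubbAbbubbuu ⇒ uubbubbbbbubbuu   [A ::= b]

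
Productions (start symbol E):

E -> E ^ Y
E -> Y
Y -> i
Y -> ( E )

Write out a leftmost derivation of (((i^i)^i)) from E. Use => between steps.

E => Y => (E) => (Y) => ((E)) => ((E^Y)) => ((Y^Y)) => (((E)^Y)) => (((E^Y)^Y)) => (((Y^Y)^Y)) => (((i^Y)^Y)) => (((i^i)^Y)) => (((i^i)^i))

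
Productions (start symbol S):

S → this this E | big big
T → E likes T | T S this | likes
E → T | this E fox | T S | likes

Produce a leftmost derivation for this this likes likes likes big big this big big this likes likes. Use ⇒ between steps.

S ⇒ this this E ⇒ this this T ⇒ this this E likes T ⇒ this this T likes T ⇒ this this T S this likes T ⇒ this this T S this S this likes T ⇒ this this E likes T S this S this likes T ⇒ this this likes likes T S this S this likes T ⇒ this this likes likes likes S this S this likes T ⇒ this this likes likes likes big big this S this likes T ⇒ this this likes likes likes big big this big big this likes T ⇒ this this likes likes likes big big this big big this likes likes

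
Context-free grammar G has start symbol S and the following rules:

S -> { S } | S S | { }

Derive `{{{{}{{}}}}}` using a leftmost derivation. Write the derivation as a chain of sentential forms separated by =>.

S => {S}   [S -> { S }]
{S} => {{S}}   [S -> { S }]
{{S}} => {{{S}}}   [S -> { S }]
{{{S}}} => {{{SS}}}   [S -> S S]
{{{SS}}} => {{{{}S}}}   [S -> { }]
{{{{}S}}} => {{{{}{S}}}}   [S -> { S }]
{{{{}{S}}}} => {{{{}{{}}}}}   [S -> { }]

S => {S} => {{S}} => {{{S}}} => {{{SS}}} => {{{{}S}}} => {{{{}{S}}}} => {{{{}{{}}}}}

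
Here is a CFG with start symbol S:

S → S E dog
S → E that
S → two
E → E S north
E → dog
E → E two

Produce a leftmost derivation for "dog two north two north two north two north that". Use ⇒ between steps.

S ⇒ E that ⇒ E S north that ⇒ E S north S north that ⇒ E S north S north S north that ⇒ E S north S north S north S north that ⇒ dog S north S north S north S north that ⇒ dog two north S north S north S north that ⇒ dog two north two north S north S north that ⇒ dog two north two north two north S north that ⇒ dog two north two north two north two north that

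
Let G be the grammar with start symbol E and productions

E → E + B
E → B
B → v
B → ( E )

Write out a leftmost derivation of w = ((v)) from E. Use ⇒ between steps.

E ⇒ B ⇒ (E) ⇒ (B) ⇒ ((E)) ⇒ ((B)) ⇒ ((v))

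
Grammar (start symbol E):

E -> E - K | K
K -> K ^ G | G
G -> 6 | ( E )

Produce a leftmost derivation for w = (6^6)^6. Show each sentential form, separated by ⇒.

E ⇒ K ⇒ K^G ⇒ G^G ⇒ (E)^G ⇒ (K)^G ⇒ (K^G)^G ⇒ (G^G)^G ⇒ (6^G)^G ⇒ (6^6)^G ⇒ (6^6)^6

E ⇒ K   [E -> K]
K ⇒ K^G   [K -> K ^ G]
K^G ⇒ G^G   [K -> G]
G^G ⇒ (E)^G   [G -> ( E )]
(E)^G ⇒ (K)^G   [E -> K]
(K)^G ⇒ (K^G)^G   [K -> K ^ G]
(K^G)^G ⇒ (G^G)^G   [K -> G]
(G^G)^G ⇒ (6^G)^G   [G -> 6]
(6^G)^G ⇒ (6^6)^G   [G -> 6]
(6^6)^G ⇒ (6^6)^6   [G -> 6]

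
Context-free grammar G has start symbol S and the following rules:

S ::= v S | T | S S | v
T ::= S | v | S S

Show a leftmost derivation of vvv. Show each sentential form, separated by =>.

S => T => SS => vSS => vTS => vvS => vvv

S => T   [S ::= T]
T => SS   [T ::= S S]
SS => vSS   [S ::= v S]
vSS => vTS   [S ::= T]
vTS => vvS   [T ::= v]
vvS => vvv   [S ::= v]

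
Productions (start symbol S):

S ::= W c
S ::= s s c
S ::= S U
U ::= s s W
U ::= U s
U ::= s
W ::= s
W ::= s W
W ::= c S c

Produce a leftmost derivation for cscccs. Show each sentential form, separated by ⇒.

S ⇒ SU   [S ::= S U]
SU ⇒ WcU   [S ::= W c]
WcU ⇒ cSccU   [W ::= c S c]
cSccU ⇒ cWcccU   [S ::= W c]
cWcccU ⇒ cscccU   [W ::= s]
cscccU ⇒ cscccs   [U ::= s]

S ⇒ SU ⇒ WcU ⇒ cSccU ⇒ cWcccU ⇒ cscccU ⇒ cscccs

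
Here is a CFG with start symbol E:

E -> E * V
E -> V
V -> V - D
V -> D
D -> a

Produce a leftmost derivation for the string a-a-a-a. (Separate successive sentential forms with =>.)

E => V   [E -> V]
V => V-D   [V -> V - D]
V-D => V-D-D   [V -> V - D]
V-D-D => V-D-D-D   [V -> V - D]
V-D-D-D => D-D-D-D   [V -> D]
D-D-D-D => a-D-D-D   [D -> a]
a-D-D-D => a-a-D-D   [D -> a]
a-a-D-D => a-a-a-D   [D -> a]
a-a-a-D => a-a-a-a   [D -> a]

E => V => V-D => V-D-D => V-D-D-D => D-D-D-D => a-D-D-D => a-a-D-D => a-a-a-D => a-a-a-a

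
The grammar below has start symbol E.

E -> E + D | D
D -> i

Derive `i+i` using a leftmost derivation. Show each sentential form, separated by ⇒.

E ⇒ E+D   [E -> E + D]
E+D ⇒ D+D   [E -> D]
D+D ⇒ i+D   [D -> i]
i+D ⇒ i+i   [D -> i]

E⇒E+D⇒D+D⇒i+D⇒i+i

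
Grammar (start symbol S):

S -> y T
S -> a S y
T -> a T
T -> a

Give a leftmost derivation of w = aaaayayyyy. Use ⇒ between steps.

S ⇒ aSy ⇒ aaSyy ⇒ aaaSyyy ⇒ aaaaSyyyy ⇒ aaaayTyyyy ⇒ aaaayayyyy

S ⇒ aSy   [S -> a S y]
aSy ⇒ aaSyy   [S -> a S y]
aaSyy ⇒ aaaSyyy   [S -> a S y]
aaaSyyy ⇒ aaaaSyyyy   [S -> a S y]
aaaaSyyyy ⇒ aaaayTyyyy   [S -> y T]
aaaayTyyyy ⇒ aaaayayyyy   [T -> a]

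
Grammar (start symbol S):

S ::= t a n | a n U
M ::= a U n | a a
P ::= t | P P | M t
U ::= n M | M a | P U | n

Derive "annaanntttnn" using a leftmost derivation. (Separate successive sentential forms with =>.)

S=>anU=>annM=>annaUn=>annaPUn=>annaPPUn=>annaPPPUn=>annaMtPPUn=>annaaUntPPUn=>annaanntPPUn=>annaannttPUn=>annaanntttUn=>annaanntttnn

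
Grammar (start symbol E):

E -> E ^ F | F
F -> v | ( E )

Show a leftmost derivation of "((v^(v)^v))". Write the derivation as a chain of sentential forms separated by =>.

E => F => (E) => (F) => ((E)) => ((E^F)) => ((E^F^F)) => ((F^F^F)) => ((v^F^F)) => ((v^(E)^F)) => ((v^(F)^F)) => ((v^(v)^F)) => ((v^(v)^v))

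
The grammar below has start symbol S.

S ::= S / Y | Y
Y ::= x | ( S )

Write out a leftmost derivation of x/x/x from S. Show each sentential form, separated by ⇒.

S ⇒ S/Y ⇒ S/Y/Y ⇒ Y/Y/Y ⇒ x/Y/Y ⇒ x/x/Y ⇒ x/x/x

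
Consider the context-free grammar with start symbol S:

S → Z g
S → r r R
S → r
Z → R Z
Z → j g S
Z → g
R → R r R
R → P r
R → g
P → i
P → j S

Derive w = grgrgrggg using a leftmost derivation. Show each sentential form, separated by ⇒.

S ⇒ Zg   [S → Z g]
Zg ⇒ RZg   [Z → R Z]
RZg ⇒ RrRZg   [R → R r R]
RrRZg ⇒ RrRrRZg   [R → R r R]
RrRrRZg ⇒ RrRrRrRZg   [R → R r R]
RrRrRrRZg ⇒ grRrRrRZg   [R → g]
grRrRrRZg ⇒ grgrRrRZg   [R → g]
grgrRrRZg ⇒ grgrgrRZg   [R → g]
grgrgrRZg ⇒ grgrgrgZg   [R → g]
grgrgrgZg ⇒ grgrgrggg   [Z → g]

S⇒Zg⇒RZg⇒RrRZg⇒RrRrRZg⇒RrRrRrRZg⇒grRrRrRZg⇒grgrRrRZg⇒grgrgrRZg⇒grgrgrgZg⇒grgrgrggg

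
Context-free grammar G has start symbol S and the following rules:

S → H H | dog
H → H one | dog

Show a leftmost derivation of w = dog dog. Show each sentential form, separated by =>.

S => H H   [S → H H]
H H => dog H   [H → dog]
dog H => dog dog   [H → dog]

S => H H => dog H => dog dog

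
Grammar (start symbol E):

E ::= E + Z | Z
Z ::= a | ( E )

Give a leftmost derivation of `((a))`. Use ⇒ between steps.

E ⇒ Z ⇒ (E) ⇒ (Z) ⇒ ((E)) ⇒ ((Z)) ⇒ ((a))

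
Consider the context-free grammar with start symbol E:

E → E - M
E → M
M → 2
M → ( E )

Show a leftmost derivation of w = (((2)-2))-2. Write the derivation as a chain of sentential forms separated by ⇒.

E ⇒ E-M   [E → E - M]
E-M ⇒ M-M   [E → M]
M-M ⇒ (E)-M   [M → ( E )]
(E)-M ⇒ (M)-M   [E → M]
(M)-M ⇒ ((E))-M   [M → ( E )]
((E))-M ⇒ ((E-M))-M   [E → E - M]
((E-M))-M ⇒ ((M-M))-M   [E → M]
((M-M))-M ⇒ (((E)-M))-M   [M → ( E )]
(((E)-M))-M ⇒ (((M)-M))-M   [E → M]
(((M)-M))-M ⇒ (((2)-M))-M   [M → 2]
(((2)-M))-M ⇒ (((2)-2))-M   [M → 2]
(((2)-2))-M ⇒ (((2)-2))-2   [M → 2]

E ⇒ E-M ⇒ M-M ⇒ (E)-M ⇒ (M)-M ⇒ ((E))-M ⇒ ((E-M))-M ⇒ ((M-M))-M ⇒ (((E)-M))-M ⇒ (((M)-M))-M ⇒ (((2)-M))-M ⇒ (((2)-2))-M ⇒ (((2)-2))-2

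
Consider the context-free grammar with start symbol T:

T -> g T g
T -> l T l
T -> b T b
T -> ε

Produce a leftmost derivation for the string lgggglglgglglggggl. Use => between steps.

T => lTl => lgTgl => lggTggl => lgggTgggl => lggggTggggl => lgggglTlggggl => lgggglgTglggggl => lgggglglTlglggggl => lgggglglgTglglggggl => lgggglglgglglggggl

T => lTl   [T -> l T l]
lTl => lgTgl   [T -> g T g]
lgTgl => lggTggl   [T -> g T g]
lggTggl => lgggTgggl   [T -> g T g]
lgggTgggl => lggggTggggl   [T -> g T g]
lggggTggggl => lgggglTlggggl   [T -> l T l]
lgggglTlggggl => lgggglgTglggggl   [T -> g T g]
lgggglgTglggggl => lgggglglTlglggggl   [T -> l T l]
lgggglglTlglggggl => lgggglglgTglglggggl   [T -> g T g]
lgggglglgTglglggggl => lgggglglgglglggggl   [T -> ε]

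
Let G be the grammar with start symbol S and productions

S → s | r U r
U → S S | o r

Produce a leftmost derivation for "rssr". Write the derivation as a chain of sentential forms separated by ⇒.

S ⇒ rUr   [S → r U r]
rUr ⇒ rSSr   [U → S S]
rSSr ⇒ rsSr   [S → s]
rsSr ⇒ rssr   [S → s]

S⇒rUr⇒rSSr⇒rsSr⇒rssr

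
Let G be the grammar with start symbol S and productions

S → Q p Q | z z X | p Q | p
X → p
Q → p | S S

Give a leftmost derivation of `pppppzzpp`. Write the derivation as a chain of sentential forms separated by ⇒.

S ⇒ QpQ   [S → Q p Q]
QpQ ⇒ ppQ   [Q → p]
ppQ ⇒ ppSS   [Q → S S]
ppSS ⇒ pppQS   [S → p Q]
pppQS ⇒ ppppS   [Q → p]
ppppS ⇒ pppppQ   [S → p Q]
pppppQ ⇒ pppppSS   [Q → S S]
pppppSS ⇒ pppppzzXS   [S → z z X]
pppppzzXS ⇒ pppppzzpS   [X → p]
pppppzzpS ⇒ pppppzzpp   [S → p]

S⇒QpQ⇒ppQ⇒ppSS⇒pppQS⇒ppppS⇒pppppQ⇒pppppSS⇒pppppzzXS⇒pppppzzpS⇒pppppzzpp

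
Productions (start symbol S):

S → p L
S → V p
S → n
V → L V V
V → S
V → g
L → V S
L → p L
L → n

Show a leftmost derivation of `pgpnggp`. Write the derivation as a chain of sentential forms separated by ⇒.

S ⇒ pL   [S → p L]
pL ⇒ pVS   [L → V S]
pVS ⇒ pgS   [V → g]
pgS ⇒ pgVp   [S → V p]
pgVp ⇒ pgLVVp   [V → L V V]
pgLVVp ⇒ pgpLVVp   [L → p L]
pgpLVVp ⇒ pgpnVVp   [L → n]
pgpnVVp ⇒ pgpngVp   [V → g]
pgpngVp ⇒ pgpnggp   [V → g]

S⇒pL⇒pVS⇒pgS⇒pgVp⇒pgLVVp⇒pgpLVVp⇒pgpnVVp⇒pgpngVp⇒pgpnggp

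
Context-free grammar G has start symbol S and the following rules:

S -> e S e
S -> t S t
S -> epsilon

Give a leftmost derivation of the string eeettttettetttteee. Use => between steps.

S=>eSe=>eeSee=>eeeSeee=>eeetSteee=>eeettStteee=>eeetttSttteee=>eeettttStttteee=>eeetttteSetttteee=>eeettttetStetttteee=>eeettttettetttteee

S => eSe   [S -> e S e]
eSe => eeSee   [S -> e S e]
eeSee => eeeSeee   [S -> e S e]
eeeSeee => eeetSteee   [S -> t S t]
eeetSteee => eeettStteee   [S -> t S t]
eeettStteee => eeetttSttteee   [S -> t S t]
eeetttSttteee => eeettttStttteee   [S -> t S t]
eeettttStttteee => eeetttteSetttteee   [S -> e S e]
eeetttteSetttteee => eeettttetStetttteee   [S -> t S t]
eeettttetStetttteee => eeettttettetttteee   [S -> epsilon]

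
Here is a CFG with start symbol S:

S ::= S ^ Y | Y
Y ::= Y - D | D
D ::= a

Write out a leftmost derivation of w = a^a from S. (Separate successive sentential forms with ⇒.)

S ⇒ S^Y ⇒ Y^Y ⇒ D^Y ⇒ a^Y ⇒ a^D ⇒ a^a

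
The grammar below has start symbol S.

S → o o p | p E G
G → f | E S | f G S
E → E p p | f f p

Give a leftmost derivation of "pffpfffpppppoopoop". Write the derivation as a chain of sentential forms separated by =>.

S => pEG => pffpG => pffpfGS => pffpfESS => pffpfEppSS => pffpfEppppSS => pffpfffpppppSS => pffpfffpppppoopS => pffpfffpppppoopoop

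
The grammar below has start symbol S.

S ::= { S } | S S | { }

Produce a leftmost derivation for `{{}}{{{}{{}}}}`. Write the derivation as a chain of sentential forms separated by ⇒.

S ⇒ SS ⇒ {S}S ⇒ {{}}S ⇒ {{}}{S} ⇒ {{}}{{S}} ⇒ {{}}{{SS}} ⇒ {{}}{{{}S}} ⇒ {{}}{{{}{S}}} ⇒ {{}}{{{}{{}}}}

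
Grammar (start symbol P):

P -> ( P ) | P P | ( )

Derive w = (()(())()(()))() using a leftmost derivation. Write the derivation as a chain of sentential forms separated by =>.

P=>PP=>(P)P=>(PP)P=>(PPP)P=>(()PP)P=>(()PPP)P=>(()(P)PP)P=>(()(())PP)P=>(()(())()P)P=>(()(())()(P))P=>(()(())()(()))P=>(()(())()(()))()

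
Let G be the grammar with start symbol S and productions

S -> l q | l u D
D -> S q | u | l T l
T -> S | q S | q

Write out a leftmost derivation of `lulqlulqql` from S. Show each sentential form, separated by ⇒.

S ⇒ luD ⇒ lulTl ⇒ lulqSl ⇒ lulqluDl ⇒ lulqluSql ⇒ lulqlulqql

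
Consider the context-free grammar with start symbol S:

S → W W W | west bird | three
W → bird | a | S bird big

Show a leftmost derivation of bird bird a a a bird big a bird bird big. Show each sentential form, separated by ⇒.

S ⇒ W W W ⇒ bird W W ⇒ bird bird W ⇒ bird bird S bird big ⇒ bird bird W W W bird big ⇒ bird bird S bird big W W bird big ⇒ bird bird W W W bird big W W bird big ⇒ bird bird a W W bird big W W bird big ⇒ bird bird a a W bird big W W bird big ⇒ bird bird a a a bird big W W bird big ⇒ bird bird a a a bird big a W bird big ⇒ bird bird a a a bird big a bird bird big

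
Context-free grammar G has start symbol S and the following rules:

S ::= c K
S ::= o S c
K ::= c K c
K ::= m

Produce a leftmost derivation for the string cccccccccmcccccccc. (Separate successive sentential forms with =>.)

S => cK => ccKc => cccKcc => ccccKccc => cccccKcccc => ccccccKccccc => cccccccKcccccc => ccccccccKccccccc => cccccccccKcccccccc => cccccccccmcccccccc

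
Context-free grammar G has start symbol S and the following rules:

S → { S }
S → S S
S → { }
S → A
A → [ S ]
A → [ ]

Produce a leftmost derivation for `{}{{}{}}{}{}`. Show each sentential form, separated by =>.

S => SS => SSS => SSSS => {}SSS => {}{S}SS => {}{SS}SS => {}{{}S}SS => {}{{}{}}SS => {}{{}{}}{}S => {}{{}{}}{}{}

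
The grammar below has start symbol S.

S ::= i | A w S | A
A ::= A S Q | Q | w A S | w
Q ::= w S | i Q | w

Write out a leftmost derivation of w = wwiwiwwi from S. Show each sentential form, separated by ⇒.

S ⇒ AwS ⇒ ASQwS ⇒ QSQwS ⇒ wSSQwS ⇒ wASQwS ⇒ wASQSQwS ⇒ wwSQSQwS ⇒ wwiQSQwS ⇒ wwiwSQwS ⇒ wwiwiQwS ⇒ wwiwiwwS ⇒ wwiwiwwi

S ⇒ AwS   [S ::= A w S]
AwS ⇒ ASQwS   [A ::= A S Q]
ASQwS ⇒ QSQwS   [A ::= Q]
QSQwS ⇒ wSSQwS   [Q ::= w S]
wSSQwS ⇒ wASQwS   [S ::= A]
wASQwS ⇒ wASQSQwS   [A ::= A S Q]
wASQSQwS ⇒ wwSQSQwS   [A ::= w]
wwSQSQwS ⇒ wwiQSQwS   [S ::= i]
wwiQSQwS ⇒ wwiwSQwS   [Q ::= w]
wwiwSQwS ⇒ wwiwiQwS   [S ::= i]
wwiwiQwS ⇒ wwiwiwwS   [Q ::= w]
wwiwiwwS ⇒ wwiwiwwi   [S ::= i]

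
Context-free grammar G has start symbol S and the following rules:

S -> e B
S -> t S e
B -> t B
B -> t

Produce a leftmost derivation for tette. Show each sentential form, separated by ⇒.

S ⇒ tSe   [S -> t S e]
tSe ⇒ teBe   [S -> e B]
teBe ⇒ tetBe   [B -> t B]
tetBe ⇒ tette   [B -> t]

S ⇒ tSe ⇒ teBe ⇒ tetBe ⇒ tette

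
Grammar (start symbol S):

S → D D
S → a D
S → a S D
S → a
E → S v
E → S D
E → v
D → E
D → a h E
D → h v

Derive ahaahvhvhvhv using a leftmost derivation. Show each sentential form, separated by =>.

S=>DD=>ahED=>ahSDD=>ahaSDDD=>ahaaDDDD=>ahaahvDDD=>ahaahvhvDD=>ahaahvhvhvD=>ahaahvhvhvhv

S => DD   [S → D D]
DD => ahED   [D → a h E]
ahED => ahSDD   [E → S D]
ahSDD => ahaSDDD   [S → a S D]
ahaSDDD => ahaaDDDD   [S → a D]
ahaaDDDD => ahaahvDDD   [D → h v]
ahaahvDDD => ahaahvhvDD   [D → h v]
ahaahvhvDD => ahaahvhvhvD   [D → h v]
ahaahvhvhvD => ahaahvhvhvhv   [D → h v]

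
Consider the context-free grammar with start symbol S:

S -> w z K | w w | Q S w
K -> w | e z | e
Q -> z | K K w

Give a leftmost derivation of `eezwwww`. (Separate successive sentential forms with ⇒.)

S ⇒ QSw   [S -> Q S w]
QSw ⇒ KKwSw   [Q -> K K w]
KKwSw ⇒ eKwSw   [K -> e]
eKwSw ⇒ eezwSw   [K -> e z]
eezwSw ⇒ eezwwww   [S -> w w]

S⇒QSw⇒KKwSw⇒eKwSw⇒eezwSw⇒eezwwww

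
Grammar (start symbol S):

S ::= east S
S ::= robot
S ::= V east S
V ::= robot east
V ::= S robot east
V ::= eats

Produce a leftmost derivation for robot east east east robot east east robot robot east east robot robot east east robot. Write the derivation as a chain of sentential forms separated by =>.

S => V east S   [S ::= V east S]
V east S => S robot east east S   [V ::= S robot east]
S robot east east S => V east S robot east east S   [S ::= V east S]
V east S robot east east S => robot east east S robot east east S   [V ::= robot east]
robot east east S robot east east S => robot east east V east S robot east east S   [S ::= V east S]
robot east east V east S robot east east S => robot east east S robot east east S robot east east S   [V ::= S robot east]
robot east east S robot east east S robot east east S => robot east east east S robot east east S robot east east S   [S ::= east S]
robot east east east S robot east east S robot east east S => robot east east east V east S robot east east S robot east east S   [S ::= V east S]
robot east east east V east S robot east east S robot east east S => robot east east east robot east east S robot east east S robot east east S   [V ::= robot east]
robot east east east robot east east S robot east east S robot east east S => robot east east east robot east east robot robot east east S robot east east S   [S ::= robot]
robot east east east robot east east robot robot east east S robot east east S => robot east east east robot east east robot robot east east robot robot east east S   [S ::= robot]
robot east east east robot east east robot robot east east robot robot east east S => robot east east east robot east east robot robot east east robot robot east east robot   [S ::= robot]

S => V east S => S robot east east S => V east S robot east east S => robot east east S robot east east S => robot east east V east S robot east east S => robot east east S robot east east S robot east east S => robot east east east S robot east east S robot east east S => robot east east east V east S robot east east S robot east east S => robot east east east robot east east S robot east east S robot east east S => robot east east east robot east east robot robot east east S robot east east S => robot east east east robot east east robot robot east east robot robot east east S => robot east east east robot east east robot robot east east robot robot east east robot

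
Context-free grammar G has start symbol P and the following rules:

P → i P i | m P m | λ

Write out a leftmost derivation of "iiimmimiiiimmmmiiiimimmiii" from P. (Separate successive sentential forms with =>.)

P=>iPi=>iiPii=>iiiPiii=>iiimPmiii=>iiimmPmmiii=>iiimmiPimmiii=>iiimmimPmimmiii=>iiimmimiPimimmiii=>iiimmimiiPiimimmiii=>iiimmimiiiPiiimimmiii=>iiimmimiiiiPiiiimimmiii=>iiimmimiiiimPmiiiimimmiii=>iiimmimiiiimmPmmiiiimimmiii=>iiimmimiiiimmmmiiiimimmiii

P => iPi   [P → i P i]
iPi => iiPii   [P → i P i]
iiPii => iiiPiii   [P → i P i]
iiiPiii => iiimPmiii   [P → m P m]
iiimPmiii => iiimmPmmiii   [P → m P m]
iiimmPmmiii => iiimmiPimmiii   [P → i P i]
iiimmiPimmiii => iiimmimPmimmiii   [P → m P m]
iiimmimPmimmiii => iiimmimiPimimmiii   [P → i P i]
iiimmimiPimimmiii => iiimmimiiPiimimmiii   [P → i P i]
iiimmimiiPiimimmiii => iiimmimiiiPiiimimmiii   [P → i P i]
iiimmimiiiPiiimimmiii => iiimmimiiiiPiiiimimmiii   [P → i P i]
iiimmimiiiiPiiiimimmiii => iiimmimiiiimPmiiiimimmiii   [P → m P m]
iiimmimiiiimPmiiiimimmiii => iiimmimiiiimmPmmiiiimimmiii   [P → m P m]
iiimmimiiiimmPmmiiiimimmiii => iiimmimiiiimmmmiiiimimmiii   [P → λ]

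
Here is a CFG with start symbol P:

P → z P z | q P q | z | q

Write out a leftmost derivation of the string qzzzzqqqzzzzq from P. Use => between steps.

P => qPq => qzPzq => qzzPzzq => qzzzPzzzq => qzzzzPzzzzq => qzzzzqPqzzzzq => qzzzzqqqzzzzq

P => qPq   [P → q P q]
qPq => qzPzq   [P → z P z]
qzPzq => qzzPzzq   [P → z P z]
qzzPzzq => qzzzPzzzq   [P → z P z]
qzzzPzzzq => qzzzzPzzzzq   [P → z P z]
qzzzzPzzzzq => qzzzzqPqzzzzq   [P → q P q]
qzzzzqPqzzzzq => qzzzzqqqzzzzq   [P → q]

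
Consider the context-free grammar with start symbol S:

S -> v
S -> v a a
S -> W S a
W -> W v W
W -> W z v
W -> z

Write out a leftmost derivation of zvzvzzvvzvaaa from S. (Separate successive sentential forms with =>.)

S => WSa => WvWSa => WzvvWSa => WvWzvvWSa => zvWzvvWSa => zvWvWzvvWSa => zvzvWzvvWSa => zvzvzzvvWSa => zvzvzzvvzSa => zvzvzzvvzvaaa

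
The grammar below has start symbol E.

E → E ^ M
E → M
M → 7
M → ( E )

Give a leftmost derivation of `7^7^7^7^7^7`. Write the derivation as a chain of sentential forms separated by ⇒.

E ⇒ E^M   [E → E ^ M]
E^M ⇒ E^M^M   [E → E ^ M]
E^M^M ⇒ E^M^M^M   [E → E ^ M]
E^M^M^M ⇒ E^M^M^M^M   [E → E ^ M]
E^M^M^M^M ⇒ E^M^M^M^M^M   [E → E ^ M]
E^M^M^M^M^M ⇒ M^M^M^M^M^M   [E → M]
M^M^M^M^M^M ⇒ 7^M^M^M^M^M   [M → 7]
7^M^M^M^M^M ⇒ 7^7^M^M^M^M   [M → 7]
7^7^M^M^M^M ⇒ 7^7^7^M^M^M   [M → 7]
7^7^7^M^M^M ⇒ 7^7^7^7^M^M   [M → 7]
7^7^7^7^M^M ⇒ 7^7^7^7^7^M   [M → 7]
7^7^7^7^7^M ⇒ 7^7^7^7^7^7   [M → 7]

E⇒E^M⇒E^M^M⇒E^M^M^M⇒E^M^M^M^M⇒E^M^M^M^M^M⇒M^M^M^M^M^M⇒7^M^M^M^M^M⇒7^7^M^M^M^M⇒7^7^7^M^M^M⇒7^7^7^7^M^M⇒7^7^7^7^7^M⇒7^7^7^7^7^7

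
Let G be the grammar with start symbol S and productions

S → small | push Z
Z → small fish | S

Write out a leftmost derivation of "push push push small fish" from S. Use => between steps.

S => push Z => push S => push push Z => push push S => push push push Z => push push push small fish

S => push Z   [S → push Z]
push Z => push S   [Z → S]
push S => push push Z   [S → push Z]
push push Z => push push S   [Z → S]
push push S => push push push Z   [S → push Z]
push push push Z => push push push small fish   [Z → small fish]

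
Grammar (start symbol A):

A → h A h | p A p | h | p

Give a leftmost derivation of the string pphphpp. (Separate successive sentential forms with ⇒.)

A ⇒ pAp ⇒ ppApp ⇒ pphAhpp ⇒ pphphpp

A ⇒ pAp   [A → p A p]
pAp ⇒ ppApp   [A → p A p]
ppApp ⇒ pphAhpp   [A → h A h]
pphAhpp ⇒ pphphpp   [A → p]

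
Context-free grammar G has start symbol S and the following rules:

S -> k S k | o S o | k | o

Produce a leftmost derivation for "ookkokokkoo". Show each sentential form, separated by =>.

S => oSo   [S -> o S o]
oSo => ooSoo   [S -> o S o]
ooSoo => ookSkoo   [S -> k S k]
ookSkoo => ookkSkkoo   [S -> k S k]
ookkSkkoo => ookkoSokkoo   [S -> o S o]
ookkoSokkoo => ookkokokkoo   [S -> k]

S => oSo => ooSoo => ookSkoo => ookkSkkoo => ookkoSokkoo => ookkokokkoo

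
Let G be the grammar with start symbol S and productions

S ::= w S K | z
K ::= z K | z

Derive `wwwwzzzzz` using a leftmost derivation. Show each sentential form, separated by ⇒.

S ⇒ wSK ⇒ wwSKK ⇒ wwwSKKK ⇒ wwwwSKKKK ⇒ wwwwzKKKK ⇒ wwwwzzKKK ⇒ wwwwzzzKK ⇒ wwwwzzzzK ⇒ wwwwzzzzz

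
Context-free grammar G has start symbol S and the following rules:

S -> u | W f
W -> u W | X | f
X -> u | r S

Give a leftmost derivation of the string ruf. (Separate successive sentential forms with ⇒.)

S ⇒ Wf   [S -> W f]
Wf ⇒ Xf   [W -> X]
Xf ⇒ rSf   [X -> r S]
rSf ⇒ ruf   [S -> u]

S⇒Wf⇒Xf⇒rSf⇒ruf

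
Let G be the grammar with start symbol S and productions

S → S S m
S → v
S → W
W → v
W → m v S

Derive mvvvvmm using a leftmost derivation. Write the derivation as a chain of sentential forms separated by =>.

S => SSm => WSm => mvSSm => mvvSm => mvvSSmm => mvvWSmm => mvvvSmm => mvvvvmm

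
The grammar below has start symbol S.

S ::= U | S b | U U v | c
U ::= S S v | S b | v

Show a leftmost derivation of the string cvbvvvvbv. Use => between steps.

S => UUv   [S ::= U U v]
UUv => SSvUv   [U ::= S S v]
SSvUv => cSvUv   [S ::= c]
cSvUv => cSbvUv   [S ::= S b]
cSbvUv => cUbvUv   [S ::= U]
cUbvUv => cvbvUv   [U ::= v]
cvbvUv => cvbvSbv   [U ::= S b]
cvbvSbv => cvbvUUvbv   [S ::= U U v]
cvbvUUvbv => cvbvvUvbv   [U ::= v]
cvbvvUvbv => cvbvvvvbv   [U ::= v]

S => UUv => SSvUv => cSvUv => cSbvUv => cUbvUv => cvbvUv => cvbvSbv => cvbvUUvbv => cvbvvUvbv => cvbvvvvbv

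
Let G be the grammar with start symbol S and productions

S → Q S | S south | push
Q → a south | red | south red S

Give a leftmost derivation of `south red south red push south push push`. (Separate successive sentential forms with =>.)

S => Q S   [S → Q S]
Q S => south red S S   [Q → south red S]
south red S S => south red Q S S   [S → Q S]
south red Q S S => south red south red S S S   [Q → south red S]
south red south red S S S => south red south red S south S S   [S → S south]
south red south red S south S S => south red south red push south S S   [S → push]
south red south red push south S S => south red south red push south push S   [S → push]
south red south red push south push S => south red south red push south push push   [S → push]

S => Q S => south red S S => south red Q S S => south red south red S S S => south red south red S south S S => south red south red push south S S => south red south red push south push S => south red south red push south push push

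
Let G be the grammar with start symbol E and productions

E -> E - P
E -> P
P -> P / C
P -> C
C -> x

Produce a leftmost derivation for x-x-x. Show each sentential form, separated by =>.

E => E-P => E-P-P => P-P-P => C-P-P => x-P-P => x-C-P => x-x-P => x-x-C => x-x-x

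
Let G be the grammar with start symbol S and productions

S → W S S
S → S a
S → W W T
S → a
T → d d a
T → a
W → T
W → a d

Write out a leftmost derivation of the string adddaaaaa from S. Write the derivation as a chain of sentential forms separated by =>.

S=>WSS=>adSS=>adWWTS=>adTWTS=>adddaWTS=>adddaTTS=>adddaaTS=>adddaaaS=>adddaaaSa=>adddaaaaa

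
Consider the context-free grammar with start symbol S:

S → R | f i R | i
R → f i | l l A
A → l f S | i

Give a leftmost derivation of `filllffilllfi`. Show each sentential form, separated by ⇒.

S ⇒ fiR   [S → f i R]
fiR ⇒ fillA   [R → l l A]
fillA ⇒ filllfS   [A → l f S]
filllfS ⇒ filllffiR   [S → f i R]
filllffiR ⇒ filllffillA   [R → l l A]
filllffillA ⇒ filllffilllfS   [A → l f S]
filllffilllfS ⇒ filllffilllfi   [S → i]

S ⇒ fiR ⇒ fillA ⇒ filllfS ⇒ filllffiR ⇒ filllffillA ⇒ filllffilllfS ⇒ filllffilllfi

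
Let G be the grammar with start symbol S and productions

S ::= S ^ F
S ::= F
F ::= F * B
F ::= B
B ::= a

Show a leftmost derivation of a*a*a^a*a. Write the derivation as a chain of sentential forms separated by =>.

S => S^F   [S ::= S ^ F]
S^F => F^F   [S ::= F]
F^F => F*B^F   [F ::= F * B]
F*B^F => F*B*B^F   [F ::= F * B]
F*B*B^F => B*B*B^F   [F ::= B]
B*B*B^F => a*B*B^F   [B ::= a]
a*B*B^F => a*a*B^F   [B ::= a]
a*a*B^F => a*a*a^F   [B ::= a]
a*a*a^F => a*a*a^F*B   [F ::= F * B]
a*a*a^F*B => a*a*a^B*B   [F ::= B]
a*a*a^B*B => a*a*a^a*B   [B ::= a]
a*a*a^a*B => a*a*a^a*a   [B ::= a]

S => S^F => F^F => F*B^F => F*B*B^F => B*B*B^F => a*B*B^F => a*a*B^F => a*a*a^F => a*a*a^F*B => a*a*a^B*B => a*a*a^a*B => a*a*a^a*a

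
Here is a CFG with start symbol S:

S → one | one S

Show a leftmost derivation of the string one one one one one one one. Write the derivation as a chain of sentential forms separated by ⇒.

S ⇒ one S ⇒ one one S ⇒ one one one S ⇒ one one one one S ⇒ one one one one one S ⇒ one one one one one one S ⇒ one one one one one one one

S ⇒ one S   [S → one S]
one S ⇒ one one S   [S → one S]
one one S ⇒ one one one S   [S → one S]
one one one S ⇒ one one one one S   [S → one S]
one one one one S ⇒ one one one one one S   [S → one S]
one one one one one S ⇒ one one one one one one S   [S → one S]
one one one one one one S ⇒ one one one one one one one   [S → one]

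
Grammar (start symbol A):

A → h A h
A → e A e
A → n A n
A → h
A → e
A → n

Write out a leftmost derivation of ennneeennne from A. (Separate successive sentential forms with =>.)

A => eAe   [A → e A e]
eAe => enAne   [A → n A n]
enAne => ennAnne   [A → n A n]
ennAnne => ennnAnnne   [A → n A n]
ennnAnnne => ennneAennne   [A → e A e]
ennneAennne => ennneeennne   [A → e]

A => eAe => enAne => ennAnne => ennnAnnne => ennneAennne => ennneeennne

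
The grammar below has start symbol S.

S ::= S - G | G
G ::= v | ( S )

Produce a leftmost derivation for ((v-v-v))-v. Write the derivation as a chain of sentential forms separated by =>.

S=>S-G=>G-G=>(S)-G=>(G)-G=>((S))-G=>((S-G))-G=>((S-G-G))-G=>((G-G-G))-G=>((v-G-G))-G=>((v-v-G))-G=>((v-v-v))-G=>((v-v-v))-v

S => S-G   [S ::= S - G]
S-G => G-G   [S ::= G]
G-G => (S)-G   [G ::= ( S )]
(S)-G => (G)-G   [S ::= G]
(G)-G => ((S))-G   [G ::= ( S )]
((S))-G => ((S-G))-G   [S ::= S - G]
((S-G))-G => ((S-G-G))-G   [S ::= S - G]
((S-G-G))-G => ((G-G-G))-G   [S ::= G]
((G-G-G))-G => ((v-G-G))-G   [G ::= v]
((v-G-G))-G => ((v-v-G))-G   [G ::= v]
((v-v-G))-G => ((v-v-v))-G   [G ::= v]
((v-v-v))-G => ((v-v-v))-v   [G ::= v]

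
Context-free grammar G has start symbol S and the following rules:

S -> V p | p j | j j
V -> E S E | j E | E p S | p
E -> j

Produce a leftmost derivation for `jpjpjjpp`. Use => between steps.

S => Vp => EpSp => jpSp => jpVpp => jpESEpp => jpjSEpp => jpjpjEpp => jpjpjjpp

S => Vp   [S -> V p]
Vp => EpSp   [V -> E p S]
EpSp => jpSp   [E -> j]
jpSp => jpVpp   [S -> V p]
jpVpp => jpESEpp   [V -> E S E]
jpESEpp => jpjSEpp   [E -> j]
jpjSEpp => jpjpjEpp   [S -> p j]
jpjpjEpp => jpjpjjpp   [E -> j]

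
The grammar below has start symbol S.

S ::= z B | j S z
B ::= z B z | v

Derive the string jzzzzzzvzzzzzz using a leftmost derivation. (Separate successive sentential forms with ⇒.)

S⇒jSz⇒jzBz⇒jzzBzz⇒jzzzBzzz⇒jzzzzBzzzz⇒jzzzzzBzzzzz⇒jzzzzzzBzzzzzz⇒jzzzzzzvzzzzzz

S ⇒ jSz   [S ::= j S z]
jSz ⇒ jzBz   [S ::= z B]
jzBz ⇒ jzzBzz   [B ::= z B z]
jzzBzz ⇒ jzzzBzzz   [B ::= z B z]
jzzzBzzz ⇒ jzzzzBzzzz   [B ::= z B z]
jzzzzBzzzz ⇒ jzzzzzBzzzzz   [B ::= z B z]
jzzzzzBzzzzz ⇒ jzzzzzzBzzzzzz   [B ::= z B z]
jzzzzzzBzzzzzz ⇒ jzzzzzzvzzzzzz   [B ::= v]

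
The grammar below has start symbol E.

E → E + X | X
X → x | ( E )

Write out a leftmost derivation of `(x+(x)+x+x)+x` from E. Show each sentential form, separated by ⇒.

E ⇒ E+X   [E → E + X]
E+X ⇒ X+X   [E → X]
X+X ⇒ (E)+X   [X → ( E )]
(E)+X ⇒ (E+X)+X   [E → E + X]
(E+X)+X ⇒ (E+X+X)+X   [E → E + X]
(E+X+X)+X ⇒ (E+X+X+X)+X   [E → E + X]
(E+X+X+X)+X ⇒ (X+X+X+X)+X   [E → X]
(X+X+X+X)+X ⇒ (x+X+X+X)+X   [X → x]
(x+X+X+X)+X ⇒ (x+(E)+X+X)+X   [X → ( E )]
(x+(E)+X+X)+X ⇒ (x+(X)+X+X)+X   [E → X]
(x+(X)+X+X)+X ⇒ (x+(x)+X+X)+X   [X → x]
(x+(x)+X+X)+X ⇒ (x+(x)+x+X)+X   [X → x]
(x+(x)+x+X)+X ⇒ (x+(x)+x+x)+X   [X → x]
(x+(x)+x+x)+X ⇒ (x+(x)+x+x)+x   [X → x]

E⇒E+X⇒X+X⇒(E)+X⇒(E+X)+X⇒(E+X+X)+X⇒(E+X+X+X)+X⇒(X+X+X+X)+X⇒(x+X+X+X)+X⇒(x+(E)+X+X)+X⇒(x+(X)+X+X)+X⇒(x+(x)+X+X)+X⇒(x+(x)+x+X)+X⇒(x+(x)+x+x)+X⇒(x+(x)+x+x)+x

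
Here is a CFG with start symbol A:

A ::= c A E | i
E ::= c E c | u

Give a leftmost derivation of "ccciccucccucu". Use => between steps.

A=>cAE=>ccAEE=>cccAEEE=>ccciEEE=>cccicEcEE=>ccciccEccEE=>ccciccuccEE=>ccciccucccEcE=>ccciccucccucE=>ccciccucccucu

A => cAE   [A ::= c A E]
cAE => ccAEE   [A ::= c A E]
ccAEE => cccAEEE   [A ::= c A E]
cccAEEE => ccciEEE   [A ::= i]
ccciEEE => cccicEcEE   [E ::= c E c]
cccicEcEE => ccciccEccEE   [E ::= c E c]
ccciccEccEE => ccciccuccEE   [E ::= u]
ccciccuccEE => ccciccucccEcE   [E ::= c E c]
ccciccucccEcE => ccciccucccucE   [E ::= u]
ccciccucccucE => ccciccucccucu   [E ::= u]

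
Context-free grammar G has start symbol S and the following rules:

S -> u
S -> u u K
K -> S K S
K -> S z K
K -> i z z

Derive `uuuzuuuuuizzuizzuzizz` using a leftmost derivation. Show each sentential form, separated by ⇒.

S ⇒ uuK   [S -> u u K]
uuK ⇒ uuSzK   [K -> S z K]
uuSzK ⇒ uuuzK   [S -> u]
uuuzK ⇒ uuuzSzK   [K -> S z K]
uuuzSzK ⇒ uuuzuuKzK   [S -> u u K]
uuuzuuKzK ⇒ uuuzuuSKSzK   [K -> S K S]
uuuzuuSKSzK ⇒ uuuzuuuuKKSzK   [S -> u u K]
uuuzuuuuKKSzK ⇒ uuuzuuuuSKSKSzK   [K -> S K S]
uuuzuuuuSKSKSzK ⇒ uuuzuuuuuKSKSzK   [S -> u]
uuuzuuuuuKSKSzK ⇒ uuuzuuuuuizzSKSzK   [K -> i z z]
uuuzuuuuuizzSKSzK ⇒ uuuzuuuuuizzuKSzK   [S -> u]
uuuzuuuuuizzuKSzK ⇒ uuuzuuuuuizzuizzSzK   [K -> i z z]
uuuzuuuuuizzuizzSzK ⇒ uuuzuuuuuizzuizzuzK   [S -> u]
uuuzuuuuuizzuizzuzK ⇒ uuuzuuuuuizzuizzuzizz   [K -> i z z]

S ⇒ uuK ⇒ uuSzK ⇒ uuuzK ⇒ uuuzSzK ⇒ uuuzuuKzK ⇒ uuuzuuSKSzK ⇒ uuuzuuuuKKSzK ⇒ uuuzuuuuSKSKSzK ⇒ uuuzuuuuuKSKSzK ⇒ uuuzuuuuuizzSKSzK ⇒ uuuzuuuuuizzuKSzK ⇒ uuuzuuuuuizzuizzSzK ⇒ uuuzuuuuuizzuizzuzK ⇒ uuuzuuuuuizzuizzuzizz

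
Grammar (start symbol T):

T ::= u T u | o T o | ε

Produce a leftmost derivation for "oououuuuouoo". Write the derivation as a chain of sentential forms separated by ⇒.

T ⇒ oTo   [T ::= o T o]
oTo ⇒ ooToo   [T ::= o T o]
ooToo ⇒ oouTuoo   [T ::= u T u]
oouTuoo ⇒ oouoTouoo   [T ::= o T o]
oouoTouoo ⇒ oououTuouoo   [T ::= u T u]
oououTuouoo ⇒ oououuTuuouoo   [T ::= u T u]
oououuTuuouoo ⇒ oououuuuouoo   [T ::= ε]

T⇒oTo⇒ooToo⇒oouTuoo⇒oouoTouoo⇒oououTuouoo⇒oououuTuuouoo⇒oououuuuouoo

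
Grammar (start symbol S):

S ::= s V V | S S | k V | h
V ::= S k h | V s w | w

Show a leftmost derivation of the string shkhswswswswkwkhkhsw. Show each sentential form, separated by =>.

S => sVV => sVswV => sSkhswV => shkhswV => shkhswVsw => shkhswSkhsw => shkhswsVVkhsw => shkhswsVswVkhsw => shkhswsVswswVkhsw => shkhswswswswVkhsw => shkhswswswswSkhkhsw => shkhswswswswkVkhkhsw => shkhswswswswkwkhkhsw

S => sVV   [S ::= s V V]
sVV => sVswV   [V ::= V s w]
sVswV => sSkhswV   [V ::= S k h]
sSkhswV => shkhswV   [S ::= h]
shkhswV => shkhswVsw   [V ::= V s w]
shkhswVsw => shkhswSkhsw   [V ::= S k h]
shkhswSkhsw => shkhswsVVkhsw   [S ::= s V V]
shkhswsVVkhsw => shkhswsVswVkhsw   [V ::= V s w]
shkhswsVswVkhsw => shkhswsVswswVkhsw   [V ::= V s w]
shkhswsVswswVkhsw => shkhswswswswVkhsw   [V ::= w]
shkhswswswswVkhsw => shkhswswswswSkhkhsw   [V ::= S k h]
shkhswswswswSkhkhsw => shkhswswswswkVkhkhsw   [S ::= k V]
shkhswswswswkVkhkhsw => shkhswswswswkwkhkhsw   [V ::= w]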